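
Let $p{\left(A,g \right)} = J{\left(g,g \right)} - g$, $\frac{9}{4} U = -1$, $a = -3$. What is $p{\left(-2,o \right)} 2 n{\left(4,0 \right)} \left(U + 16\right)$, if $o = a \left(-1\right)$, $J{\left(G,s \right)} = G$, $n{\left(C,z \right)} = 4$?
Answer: $0$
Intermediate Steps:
$U = - \frac{4}{9}$ ($U = \frac{4}{9} \left(-1\right) = - \frac{4}{9} \approx -0.44444$)
$o = 3$ ($o = \left(-3\right) \left(-1\right) = 3$)
$p{\left(A,g \right)} = 0$ ($p{\left(A,g \right)} = g - g = 0$)
$p{\left(-2,o \right)} 2 n{\left(4,0 \right)} \left(U + 16\right) = 0 \cdot 2 \cdot 4 \left(- \frac{4}{9} + 16\right) = 0 \cdot 8 \cdot \frac{140}{9} = 0 \cdot \frac{140}{9} = 0$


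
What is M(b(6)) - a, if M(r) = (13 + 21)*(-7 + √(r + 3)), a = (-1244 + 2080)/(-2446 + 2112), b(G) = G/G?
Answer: -27972/167 ≈ -167.50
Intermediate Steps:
b(G) = 1
a = -418/167 (a = 836/(-334) = 836*(-1/334) = -418/167 ≈ -2.5030)
M(r) = -238 + 34*√(3 + r) (M(r) = 34*(-7 + √(3 + r)) = -238 + 34*√(3 + r))
M(b(6)) - a = (-238 + 34*√(3 + 1)) - 1*(-418/167) = (-238 + 34*√4) + 418/167 = (-238 + 34*2) + 418/167 = (-238 + 68) + 418/167 = -170 + 418/167 = -27972/167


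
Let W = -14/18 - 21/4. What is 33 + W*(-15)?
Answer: 1481/12 ≈ 123.42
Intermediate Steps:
W = -217/36 (W = -14*1/18 - 21*1/4 = -7/9 - 21/4 = -217/36 ≈ -6.0278)
33 + W*(-15) = 33 - 217/36*(-15) = 33 + 1085/12 = 1481/12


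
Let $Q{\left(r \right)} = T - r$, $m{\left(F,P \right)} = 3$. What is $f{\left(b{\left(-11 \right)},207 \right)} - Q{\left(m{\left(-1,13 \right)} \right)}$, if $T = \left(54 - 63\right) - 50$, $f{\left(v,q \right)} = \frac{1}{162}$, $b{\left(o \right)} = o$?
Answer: $\frac{10045}{162} \approx 62.006$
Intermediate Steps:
$f{\left(v,q \right)} = \frac{1}{162}$
$T = -59$ ($T = -9 - 50 = -59$)
$Q{\left(r \right)} = -59 - r$
$f{\left(b{\left(-11 \right)},207 \right)} - Q{\left(m{\left(-1,13 \right)} \right)} = \frac{1}{162} - \left(-59 - 3\right) = \frac{1}{162} - -62 = \frac{1}{162} + 62 = \frac{10045}{162}$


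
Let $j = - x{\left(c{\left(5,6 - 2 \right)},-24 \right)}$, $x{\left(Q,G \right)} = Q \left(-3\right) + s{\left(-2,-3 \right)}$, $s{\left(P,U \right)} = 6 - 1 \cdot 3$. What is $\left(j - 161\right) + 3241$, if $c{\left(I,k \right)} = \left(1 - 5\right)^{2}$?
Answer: $3125$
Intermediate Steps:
$s{\left(P,U \right)} = 3$ ($s{\left(P,U \right)} = 6 - 3 = 3$)
$c{\left(I,k \right)} = 16$ ($c{\left(I,k \right)} = \left(-4\right)^{2} = 16$)
$x{\left(Q,G \right)} = 3 - 3 Q$ ($x{\left(Q,G \right)} = Q \left(-3\right) + 3 = - 3 Q + 3 = 3 - 3 Q$)
$j = 45$ ($j = - (3 - 48) = \left(-1\right) \left(-45\right) = 45$)
$\left(j - 161\right) + 3241 = \left(45 - 161\right) + 3241 = -116 + 3241 = 3125$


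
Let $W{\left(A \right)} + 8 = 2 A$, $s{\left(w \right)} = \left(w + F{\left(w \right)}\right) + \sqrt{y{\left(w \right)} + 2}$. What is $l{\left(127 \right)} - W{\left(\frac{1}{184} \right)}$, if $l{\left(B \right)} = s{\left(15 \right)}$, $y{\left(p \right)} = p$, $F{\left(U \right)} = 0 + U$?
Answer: $\frac{3495}{92} + \sqrt{17} \approx 42.112$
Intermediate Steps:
$F{\left(U \right)} = U$
$s{\left(w \right)} = \sqrt{2 + w} + 2 w$ ($s{\left(w \right)} = \left(w + w\right) + \sqrt{w + 2} = 2 w + \sqrt{2 + w} = \sqrt{2 + w} + 2 w$)
$l{\left(B \right)} = 30 + \sqrt{17}$ ($l{\left(B \right)} = \sqrt{2 + 15} + 2 \cdot 15 = \sqrt{17} + 30 = 30 + \sqrt{17}$)
$W{\left(A \right)} = -8 + 2 A$
$l{\left(127 \right)} - W{\left(\frac{1}{184} \right)} = \left(30 + \sqrt{17}\right) - \left(-8 + \frac{2}{184}\right) = \left(30 + \sqrt{17}\right) - \left(-8 + 2 \cdot \frac{1}{184}\right) = \left(30 + \sqrt{17}\right) - \left(-8 + \frac{1}{92}\right) = \left(30 + \sqrt{17}\right) - - \frac{735}{92} = \left(30 + \sqrt{17}\right) + \frac{735}{92} = \frac{3495}{92} + \sqrt{17}$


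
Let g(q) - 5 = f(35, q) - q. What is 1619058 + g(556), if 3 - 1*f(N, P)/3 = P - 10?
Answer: 1616878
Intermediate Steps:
f(N, P) = 39 - 3*P (f(N, P) = 9 - 3*(P - 10) = 9 - 3*(-10 + P) = 9 + (30 - 3*P) = 39 - 3*P)
g(q) = 44 - 4*q (g(q) = 5 + ((39 - 3*q) - q) = 5 + (39 - 4*q) = 44 - 4*q)
1619058 + g(556) = 1619058 + (44 - 4*556) = 1619058 + (44 - 2224) = 1619058 - 2180 = 1616878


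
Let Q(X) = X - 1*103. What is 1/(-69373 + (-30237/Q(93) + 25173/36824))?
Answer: -184120/12216107251 ≈ -1.5072e-5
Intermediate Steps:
Q(X) = -103 + X (Q(X) = X - 103 = -103 + X)
1/(-69373 + (-30237/Q(93) + 25173/36824)) = 1/(-69373 + (-30237/(-103 + 93) + 25173/36824)) = 1/(-69373 + (-30237/(-10) + 25173*(1/36824))) = 1/(-69373 + (-30237*(-⅒) + 25173/36824)) = 1/(-69373 + (30237/10 + 25173/36824)) = 1/(-69373 + 556849509/184120) = 1/(-12216107251/184120) = -184120/12216107251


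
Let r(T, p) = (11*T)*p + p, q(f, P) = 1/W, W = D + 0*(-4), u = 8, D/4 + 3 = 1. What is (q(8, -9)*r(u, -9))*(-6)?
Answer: -2403/4 ≈ -600.75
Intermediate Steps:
D = -8 (D = -12 + 4*1 = -12 + 4 = -8)
W = -8 (W = -8 + 0*(-4) = -8 + 0 = -8)
q(f, P) = -1/8 (q(f, P) = 1/(-8) = -1/8)
r(T, p) = p + 11*T*p (r(T, p) = 11*T*p + p = p + 11*T*p)
(q(8, -9)*r(u, -9))*(-6) = -(-9)*(1 + 11*8)/8*(-6) = -(-9)*(1 + 88)/8*(-6) = -(-9)*89/8*(-6) = -1/8*(-801)*(-6) = (801/8)*(-6) = -2403/4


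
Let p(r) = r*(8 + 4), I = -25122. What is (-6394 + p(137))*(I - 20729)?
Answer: 217792250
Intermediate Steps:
p(r) = 12*r (p(r) = r*12 = 12*r)
(-6394 + p(137))*(I - 20729) = (-6394 + 12*137)*(-25122 - 20729) = (-6394 + 1644)*(-45851) = -4750*(-45851) = 217792250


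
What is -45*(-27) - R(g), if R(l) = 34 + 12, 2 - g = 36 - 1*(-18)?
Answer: 1169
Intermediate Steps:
g = -52 (g = 2 - (36 - 1*(-18)) = 2 - (36 + 18) = 2 - 1*54 = 2 - 54 = -52)
R(l) = 46
-45*(-27) - R(g) = -45*(-27) - 1*46 = 1215 - 46 = 1169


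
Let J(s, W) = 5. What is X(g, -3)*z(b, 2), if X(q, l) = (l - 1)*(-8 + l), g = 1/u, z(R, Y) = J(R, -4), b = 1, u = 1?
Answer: 220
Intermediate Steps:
z(R, Y) = 5
g = 1 (g = 1/1 = 1)
X(q, l) = (-1 + l)*(-8 + l)
X(g, -3)*z(b, 2) = (8 + (-3)² - 9*(-3))*5 = (8 + 9 + 27)*5 = 44*5 = 220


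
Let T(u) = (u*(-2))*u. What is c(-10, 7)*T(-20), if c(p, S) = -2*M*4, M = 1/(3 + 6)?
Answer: 6400/9 ≈ 711.11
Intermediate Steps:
T(u) = -2*u² (T(u) = (-2*u)*u = -2*u²)
M = ⅑ (M = 1/9 = ⅑ ≈ 0.11111)
c(p, S) = -8/9 (c(p, S) = -2*⅑*4 = -2/9*4 = -8/9)
c(-10, 7)*T(-20) = -(-16)*(-20)²/9 = -(-16)*400/9 = -8/9*(-800) = 6400/9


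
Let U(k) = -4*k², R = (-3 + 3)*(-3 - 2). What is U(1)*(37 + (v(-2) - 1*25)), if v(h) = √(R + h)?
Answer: -48 - 4*I*√2 ≈ -48.0 - 5.6569*I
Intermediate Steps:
R = 0 (R = 0*(-5) = 0)
v(h) = √h (v(h) = √(0 + h) = √h)
U(1)*(37 + (v(-2) - 1*25)) = (-4*1²)*(37 + (√(-2) - 1*25)) = (-4*1)*(37 + (I*√2 - 25)) = -4*(37 + (-25 + I*√2)) = -4*(12 + I*√2) = -48 - 4*I*√2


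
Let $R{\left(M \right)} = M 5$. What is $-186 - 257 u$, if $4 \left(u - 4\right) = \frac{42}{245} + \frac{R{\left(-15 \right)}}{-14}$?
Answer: $- \frac{439379}{280} \approx -1569.2$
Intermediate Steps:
$R{\left(M \right)} = 5 M$
$u = \frac{1507}{280}$ ($u = 4 + \frac{\frac{42}{245} + \frac{5 \left(-15\right)}{-14}}{4} = 4 + \frac{42 \cdot \frac{1}{245} - - \frac{75}{14}}{4} = 4 + \frac{\frac{6}{35} + \frac{75}{14}}{4} = 4 + \frac{1}{4} \cdot \frac{387}{70} = 4 + \frac{387}{280} = \frac{1507}{280} \approx 5.3821$)
$-186 - 257 u = -186 - \frac{387299}{280} = - \frac{439379}{280}$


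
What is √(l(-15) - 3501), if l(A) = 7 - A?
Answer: 7*I*√71 ≈ 58.983*I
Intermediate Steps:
√(l(-15) - 3501) = √((7 - 1*(-15)) - 3501) = √((7 + 15) - 3501) = √(22 - 3501) = √(-3479) = 7*I*√71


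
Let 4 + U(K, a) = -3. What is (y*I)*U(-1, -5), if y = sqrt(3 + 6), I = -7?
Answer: 147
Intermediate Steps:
U(K, a) = -7 (U(K, a) = -4 - 3 = -7)
y = 3 (y = sqrt(9) = 3)
(y*I)*U(-1, -5) = (3*(-7))*(-7) = -21*(-7) = 147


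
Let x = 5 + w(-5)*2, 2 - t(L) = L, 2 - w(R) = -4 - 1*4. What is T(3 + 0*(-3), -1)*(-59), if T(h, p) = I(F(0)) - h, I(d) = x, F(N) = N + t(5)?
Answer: -1298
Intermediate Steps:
w(R) = 10 (w(R) = 2 - (-4 - 1*4) = 2 - (-4 - 4) = 2 - 1*(-8) = 2 + 8 = 10)
t(L) = 2 - L
F(N) = -3 + N (F(N) = N + (2 - 1*5) = N + (2 - 5) = N - 3 = -3 + N)
x = 25 (x = 5 + 10*2 = 5 + 20 = 25)
I(d) = 25
T(h, p) = 25 - h
T(3 + 0*(-3), -1)*(-59) = (25 - (3 + 0*(-3)))*(-59) = (25 - (3 + 0))*(-59) = (25 - 1*3)*(-59) = (25 - 3)*(-59) = 22*(-59) = -1298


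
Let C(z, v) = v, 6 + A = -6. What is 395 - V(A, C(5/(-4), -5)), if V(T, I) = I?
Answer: 400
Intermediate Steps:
A = -12 (A = -6 - 6 = -12)
395 - V(A, C(5/(-4), -5)) = 395 - 1*(-5) = 395 + 5 = 400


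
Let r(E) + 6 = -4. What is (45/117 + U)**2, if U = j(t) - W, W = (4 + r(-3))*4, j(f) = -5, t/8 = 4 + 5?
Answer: 63504/169 ≈ 375.76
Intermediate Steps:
r(E) = -10 (r(E) = -6 - 4 = -10)
t = 72 (t = 8*(4 + 5) = 8*9 = 72)
W = -24 (W = (4 - 10)*4 = -6*4 = -24)
U = 19 (U = -5 - 1*(-24) = -5 + 24 = 19)
(45/117 + U)**2 = (45/117 + 19)**2 = (45*(1/117) + 19)**2 = (5/13 + 19)**2 = (252/13)**2 = 63504/169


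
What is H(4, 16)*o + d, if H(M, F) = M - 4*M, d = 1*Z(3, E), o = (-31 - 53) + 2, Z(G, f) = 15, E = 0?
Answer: 999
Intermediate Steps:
o = -82 (o = -84 + 2 = -82)
d = 15 (d = 1*15 = 15)
H(M, F) = -3*M
H(4, 16)*o + d = -3*4*(-82) + 15 = -12*(-82) + 15 = 984 + 15 = 999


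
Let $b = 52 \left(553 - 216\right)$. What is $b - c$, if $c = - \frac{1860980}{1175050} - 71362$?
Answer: $\frac{10444735528}{117505} \approx 88888.0$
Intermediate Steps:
$b = 17524$ ($b = 52 \cdot 337 = 17524$)
$c = - \frac{8385577908}{117505}$ ($c = \left(-1860980\right) \frac{1}{1175050} - 71362 = - \frac{186098}{117505} - 71362 = - \frac{8385577908}{117505} \approx -71364.0$)
$b - c = 17524 - - \frac{8385577908}{117505} = 17524 + \frac{8385577908}{117505} = \frac{10444735528}{117505}$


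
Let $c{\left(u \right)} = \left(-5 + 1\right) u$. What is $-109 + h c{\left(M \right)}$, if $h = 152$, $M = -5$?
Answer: $2931$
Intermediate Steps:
$c{\left(u \right)} = - 4 u$
$-109 + h c{\left(M \right)} = -109 + 152 \left(\left(-4\right) \left(-5\right)\right) = -109 + 152 \cdot 20 = -109 + 3040 = 2931$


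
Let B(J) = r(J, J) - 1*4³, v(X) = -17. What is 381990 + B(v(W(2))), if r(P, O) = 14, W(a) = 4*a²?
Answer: 381940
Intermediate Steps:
B(J) = -50 (B(J) = 14 - 1*4³ = 14 - 1*64 = 14 - 64 = -50)
381990 + B(v(W(2))) = 381990 - 50 = 381940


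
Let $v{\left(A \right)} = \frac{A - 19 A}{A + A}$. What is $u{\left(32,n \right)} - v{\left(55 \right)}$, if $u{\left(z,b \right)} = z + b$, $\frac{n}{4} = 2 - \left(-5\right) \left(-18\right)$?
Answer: $-311$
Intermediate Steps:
$v{\left(A \right)} = -9$ ($v{\left(A \right)} = \frac{\left(-18\right) A}{2 A} = - 18 A \frac{1}{2 A} = -9$)
$n = -352$ ($n = 4 \left(2 - \left(-5\right) \left(-18\right)\right) = 4 \left(2 - 90\right) = 4 \left(-88\right) = -352$)
$u{\left(z,b \right)} = b + z$
$u{\left(32,n \right)} - v{\left(55 \right)} = \left(-352 + 32\right) - -9 = -320 + 9 = -311$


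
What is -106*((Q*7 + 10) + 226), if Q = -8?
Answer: -19080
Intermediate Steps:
-106*((Q*7 + 10) + 226) = -106*((-8*7 + 10) + 226) = -106*((-56 + 10) + 226) = -106*(-46 + 226) = -106*180 = -19080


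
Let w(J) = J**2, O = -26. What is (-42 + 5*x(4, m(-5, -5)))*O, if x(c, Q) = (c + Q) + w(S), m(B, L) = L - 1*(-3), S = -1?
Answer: 702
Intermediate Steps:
m(B, L) = 3 + L (m(B, L) = L + 3 = 3 + L)
x(c, Q) = 1 + Q + c (x(c, Q) = (c + Q) + (-1)**2 = (Q + c) + 1 = 1 + Q + c)
(-42 + 5*x(4, m(-5, -5)))*O = (-42 + 5*(1 + (3 - 5) + 4))*(-26) = (-42 + 5*(1 - 2 + 4))*(-26) = (-42 + 5*3)*(-26) = (-42 + 15)*(-26) = -27*(-26) = 702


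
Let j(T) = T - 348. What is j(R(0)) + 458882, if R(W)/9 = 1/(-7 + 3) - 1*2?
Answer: 1834055/4 ≈ 4.5851e+5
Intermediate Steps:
R(W) = -81/4 (R(W) = 9*(1/(-7 + 3) - 1*2) = 9*(1/(-4) - 2) = 9*(-¼ - 2) = 9*(-9/4) = -81/4)
j(T) = -348 + T
j(R(0)) + 458882 = (-348 - 81/4) + 458882 = -1473/4 + 458882 = 1834055/4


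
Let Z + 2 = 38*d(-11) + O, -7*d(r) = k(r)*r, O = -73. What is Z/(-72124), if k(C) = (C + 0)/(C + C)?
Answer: 79/126217 ≈ 0.00062591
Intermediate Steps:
k(C) = ½ (k(C) = C/((2*C)) = C*(1/(2*C)) = ½)
d(r) = -r/14
Z = -316/7 (Z = -2 + (38*(-1/14*(-11)) - 73) = -2 + (38*(11/14) - 73) = -2 + (209/7 - 73) = -2 - 302/7 = -316/7 ≈ -45.143)
Z/(-72124) = -316/7/(-72124) = -316/7*(-1/72124) = 79/126217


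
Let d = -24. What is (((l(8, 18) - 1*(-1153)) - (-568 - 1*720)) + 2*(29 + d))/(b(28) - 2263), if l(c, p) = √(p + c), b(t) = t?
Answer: -817/745 - √26/2235 ≈ -1.0989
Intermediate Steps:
l(c, p) = √(c + p)
(((l(8, 18) - 1*(-1153)) - (-568 - 1*720)) + 2*(29 + d))/(b(28) - 2263) = (((√(8 + 18) - 1*(-1153)) - (-568 - 1*720)) + 2*(29 - 24))/(28 - 2263) = (((√26 + 1153) - (-568 - 720)) + 2*5)/(-2235) = (((1153 + √26) - 1*(-1288)) + 10)*(-1/2235) = (((1153 + √26) + 1288) + 10)*(-1/2235) = ((2441 + √26) + 10)*(-1/2235) = (2451 + √26)*(-1/2235) = -817/745 - √26/2235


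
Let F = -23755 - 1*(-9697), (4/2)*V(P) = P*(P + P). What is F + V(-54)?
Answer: -11142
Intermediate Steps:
V(P) = P² (V(P) = (P*(P + P))/2 = (P*(2*P))/2 = (2*P²)/2 = P²)
F = -14058 (F = -23755 + 9697 = -14058)
F + V(-54) = -14058 + (-54)² = -14058 + 2916 = -11142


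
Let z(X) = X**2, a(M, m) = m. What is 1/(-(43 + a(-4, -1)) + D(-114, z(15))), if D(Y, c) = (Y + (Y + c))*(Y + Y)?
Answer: 1/642 ≈ 0.0015576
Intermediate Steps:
D(Y, c) = 2*Y*(c + 2*Y) (D(Y, c) = (c + 2*Y)*(2*Y) = 2*Y*(c + 2*Y))
1/(-(43 + a(-4, -1)) + D(-114, z(15))) = 1/(-(43 - 1) + 2*(-114)*(15**2 + 2*(-114))) = 1/(-1*42 + 2*(-114)*(225 - 228)) = 1/(-42 + 2*(-114)*(-3)) = 1/(-42 + 684) = 1/642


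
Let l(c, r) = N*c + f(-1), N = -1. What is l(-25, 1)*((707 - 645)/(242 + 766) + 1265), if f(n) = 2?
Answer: 1912773/56 ≈ 34157.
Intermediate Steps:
l(c, r) = 2 - c (l(c, r) = -c + 2 = 2 - c)
l(-25, 1)*((707 - 645)/(242 + 766) + 1265) = (2 - 1*(-25))*((707 - 645)/(242 + 766) + 1265) = (2 + 25)*(62/1008 + 1265) = 27*(62*(1/1008) + 1265) = 27*(31/504 + 1265) = 27*(637591/504) = 1912773/56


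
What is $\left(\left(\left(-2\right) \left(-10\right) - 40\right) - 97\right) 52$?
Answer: $-6084$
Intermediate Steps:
$\left(\left(\left(-2\right) \left(-10\right) - 40\right) - 97\right) 52 = \left(\left(20 - 40\right) - 97\right) 52 = \left(-20 - 97\right) 52 = \left(-117\right) 52 = -6084$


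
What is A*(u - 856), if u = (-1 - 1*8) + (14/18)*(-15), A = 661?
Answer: -1738430/3 ≈ -5.7948e+5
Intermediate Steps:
u = -62/3 (u = (-1 - 8) + (14*(1/18))*(-15) = -9 + (7/9)*(-15) = -9 - 35/3 = -62/3 ≈ -20.667)
A*(u - 856) = 661*(-62/3 - 856) = 661*(-2630/3) = -1738430/3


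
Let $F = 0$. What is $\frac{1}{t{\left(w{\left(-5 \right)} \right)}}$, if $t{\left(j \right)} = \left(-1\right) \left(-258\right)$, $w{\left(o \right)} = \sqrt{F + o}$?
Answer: $\frac{1}{258} \approx 0.003876$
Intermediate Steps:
$w{\left(o \right)} = \sqrt{o}$ ($w{\left(o \right)} = \sqrt{0 + o} = \sqrt{o}$)
$t{\left(j \right)} = 258$
$\frac{1}{t{\left(w{\left(-5 \right)} \right)}} = \frac{1}{258}$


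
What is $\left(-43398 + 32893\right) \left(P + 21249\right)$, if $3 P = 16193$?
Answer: $- \frac{839769700}{3} \approx -2.7992 \cdot 10^{8}$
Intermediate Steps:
$P = \frac{16193}{3}$ ($P = \frac{1}{3} \cdot 16193 = \frac{16193}{3} \approx 5397.7$)
$\left(-43398 + 32893\right) \left(P + 21249\right) = \left(-43398 + 32893\right) \left(\frac{16193}{3} + 21249\right) = \left(-10505\right) \frac{79940}{3} = - \frac{839769700}{3}$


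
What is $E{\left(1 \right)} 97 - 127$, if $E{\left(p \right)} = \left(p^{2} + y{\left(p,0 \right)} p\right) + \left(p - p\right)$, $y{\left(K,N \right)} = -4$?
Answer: $-418$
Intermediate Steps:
$E{\left(p \right)} = p^{2} - 4 p$ ($E{\left(p \right)} = \left(p^{2} - 4 p\right) + \left(p - p\right) = \left(p^{2} - 4 p\right) + 0 = p^{2} - 4 p$)
$E{\left(1 \right)} 97 - 127 = 1 \left(-4 + 1\right) 97 - 127 = 1 \left(-3\right) 97 - 127 = \left(-3\right) 97 - 127 = -291 - 127 = -418$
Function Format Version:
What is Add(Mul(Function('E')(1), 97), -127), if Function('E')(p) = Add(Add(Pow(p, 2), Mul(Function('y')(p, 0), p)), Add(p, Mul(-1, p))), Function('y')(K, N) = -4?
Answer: -418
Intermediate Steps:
Function('E')(p) = Add(Pow(p, 2), Mul(-4, p)) (Function('E')(p) = Add(Add(Pow(p, 2), Mul(-4, p)), Add(p, Mul(-1, p))) = Add(Add(Pow(p, 2), Mul(-4, p)), 0) = Add(Pow(p, 2), Mul(-4, p)))
Add(Mul(Function('E')(1), 97), -127) = Add(Mul(Mul(1, Add(-4, 1)), 97), -127) = Add(Mul(Mul(1, -3), 97), -127) = Add(Mul(-3, 97), -127) = Add(-291, -127) = -418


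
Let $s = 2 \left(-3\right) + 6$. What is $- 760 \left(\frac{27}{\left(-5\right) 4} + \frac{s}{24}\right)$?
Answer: $1026$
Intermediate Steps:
$s = 0$ ($s = -6 + 6 = 0$)
$- 760 \left(\frac{27}{\left(-5\right) 4} + \frac{s}{24}\right) = - 760 \left(\frac{27}{\left(-5\right) 4} + \frac{0}{24}\right) = - 760 \left(\frac{27}{-20} + 0 \cdot \frac{1}{24}\right) = - 760 \left(27 \left(- \frac{1}{20}\right) + 0\right) = - 760 \left(- \frac{27}{20} + 0\right) = \left(-760\right) \left(- \frac{27}{20}\right) = 1026$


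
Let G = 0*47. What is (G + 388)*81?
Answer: 31428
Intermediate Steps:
G = 0
(G + 388)*81 = (0 + 388)*81 = 388*81 = 31428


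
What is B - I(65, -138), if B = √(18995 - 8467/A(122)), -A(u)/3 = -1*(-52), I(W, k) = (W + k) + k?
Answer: 211 + √115895793/78 ≈ 349.02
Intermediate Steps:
I(W, k) = W + 2*k
A(u) = -156 (A(u) = -(-3)*(-52) = -3*52 = -156)
B = √115895793/78 (B = √(18995 - 8467/(-156)) = √(18995 - 8467*(-1/156)) = √(18995 + 8467/156) = √(2971687/156) = √115895793/78 ≈ 138.02)
B - I(65, -138) = √115895793/78 - (65 + 2*(-138)) = √115895793/78 - (65 - 276) = √115895793/78 - 1*(-211) = √115895793/78 + 211 = 211 + √115895793/78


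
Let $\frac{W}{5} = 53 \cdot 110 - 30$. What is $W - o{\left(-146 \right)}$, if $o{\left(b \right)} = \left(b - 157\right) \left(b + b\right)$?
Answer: $-59476$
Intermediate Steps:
$o{\left(b \right)} = 2 b \left(-157 + b\right)$ ($o{\left(b \right)} = \left(-157 + b\right) 2 b = 2 b \left(-157 + b\right)$)
$W = 29000$ ($W = 5 \left(53 \cdot 110 - 30\right) = 5 \left(5830 - 30\right) = 5 \cdot 5800 = 29000$)
$W - o{\left(-146 \right)} = 29000 - 2 \left(-146\right) \left(-157 - 146\right) = 29000 - 2 \left(-146\right) \left(-303\right) = 29000 - 88476 = -59476$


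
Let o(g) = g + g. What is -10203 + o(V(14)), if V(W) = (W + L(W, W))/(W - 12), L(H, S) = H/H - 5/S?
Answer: -142637/14 ≈ -10188.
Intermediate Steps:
L(H, S) = 1 - 5/S
V(W) = (W + (-5 + W)/W)/(-12 + W) (V(W) = (W + (-5 + W)/W)/(W - 12) = (W + (-5 + W)/W)/(-12 + W))
o(g) = 2*g
-10203 + o(V(14)) = -10203 + 2*((-5 + 14 + 14**2)/(14*(-12 + 14))) = -10203 + 2*((1/14)*(-5 + 14 + 196)/2) = -10203 + 2*((1/14)*(1/2)*205) = -10203 + 2*(205/28) = -10203 + 205/14 = -142637/14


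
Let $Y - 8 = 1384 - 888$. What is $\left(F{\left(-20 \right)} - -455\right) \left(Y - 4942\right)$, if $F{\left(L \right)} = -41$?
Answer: $-1837332$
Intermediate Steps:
$Y = 504$ ($Y = 8 + \left(1384 - 888\right) = 8 + 496 = 504$)
$\left(F{\left(-20 \right)} - -455\right) \left(Y - 4942\right) = \left(-41 - -455\right) \left(504 - 4942\right) = \left(-41 + \left(-21 + 476\right)\right) \left(-4438\right) = \left(-41 + 455\right) \left(-4438\right) = 414 \left(-4438\right) = -1837332$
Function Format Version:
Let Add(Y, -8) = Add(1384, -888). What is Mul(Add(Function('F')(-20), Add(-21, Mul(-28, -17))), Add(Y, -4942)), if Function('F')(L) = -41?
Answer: -1837332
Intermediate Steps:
Y = 504 (Y = Add(8, Add(1384, -888)) = Add(8, 496) = 504)
Mul(Add(Function('F')(-20), Add(-21, Mul(-28, -17))), Add(Y, -4942)) = Mul(Add(-41, Add(-21, Mul(-28, -17))), Add(504, -4942)) = Mul(Add(-41, Add(-21, 476)), -4438) = Mul(Add(-41, 455), -4438) = Mul(414, -4438) = -1837332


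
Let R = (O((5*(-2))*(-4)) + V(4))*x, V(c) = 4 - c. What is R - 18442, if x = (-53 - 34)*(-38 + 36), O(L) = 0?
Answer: -18442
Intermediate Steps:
x = 174 (x = -87*(-2) = 174)
R = 0 (R = (0 + (4 - 1*4))*174 = (0 + (4 - 4))*174 = (0 + 0)*174 = 0*174 = 0)
R - 18442 = 0 - 18442 = -18442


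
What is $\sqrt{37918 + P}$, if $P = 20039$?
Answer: $\sqrt{57957} \approx 240.74$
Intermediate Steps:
$\sqrt{37918 + P} = \sqrt{37918 + 20039} = \sqrt{57957}$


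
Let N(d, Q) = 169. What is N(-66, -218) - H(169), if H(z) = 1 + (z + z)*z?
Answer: -56954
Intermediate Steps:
H(z) = 1 + 2*z² (H(z) = 1 + (2*z)*z = 1 + 2*z²)
N(-66, -218) - H(169) = 169 - (1 + 2*169²) = 169 - (1 + 2*28561) = 169 - (1 + 57122) = 169 - 1*57123 = 169 - 57123 = -56954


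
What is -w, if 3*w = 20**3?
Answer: -8000/3 ≈ -2666.7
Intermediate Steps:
w = 8000/3 (w = (1/3)*20**3 = (1/3)*8000 = 8000/3 ≈ 2666.7)
-w = -1*8000/3 = -8000/3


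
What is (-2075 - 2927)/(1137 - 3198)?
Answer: 5002/2061 ≈ 2.4270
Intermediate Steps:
(-2075 - 2927)/(1137 - 3198) = -5002/(-2061) = -5002*(-1/2061) = 5002/2061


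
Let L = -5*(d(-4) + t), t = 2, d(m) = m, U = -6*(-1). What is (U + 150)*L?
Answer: 1560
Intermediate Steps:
U = 6
L = 10 (L = -5*(-4 + 2) = -5*(-2) = 10)
(U + 150)*L = (6 + 150)*10 = 156*10 = 1560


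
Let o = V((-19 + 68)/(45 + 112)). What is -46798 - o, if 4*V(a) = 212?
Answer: -46851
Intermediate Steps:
V(a) = 53 (V(a) = (¼)*212 = 53)
o = 53
-46798 - o = -46798 - 1*53 = -46798 - 53 = -46851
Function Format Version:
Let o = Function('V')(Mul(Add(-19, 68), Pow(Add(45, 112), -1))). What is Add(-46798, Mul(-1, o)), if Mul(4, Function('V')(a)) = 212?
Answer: -46851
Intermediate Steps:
Function('V')(a) = 53 (Function('V')(a) = Mul(Rational(1, 4), 212) = 53)
o = 53
Add(-46798, Mul(-1, o)) = Add(-46798, Mul(-1, 53)) = Add(-46798, -53) = -46851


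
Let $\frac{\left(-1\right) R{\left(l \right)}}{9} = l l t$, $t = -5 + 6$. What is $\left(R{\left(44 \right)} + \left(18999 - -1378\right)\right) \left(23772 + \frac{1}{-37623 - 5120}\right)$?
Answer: $\frac{3000503715035}{42743} \approx 7.0199 \cdot 10^{7}$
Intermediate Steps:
$t = 1$
$R{\left(l \right)} = - 9 l^{2}$ ($R{\left(l \right)} = - 9 l l 1 = - 9 l^{2} \cdot 1 = - 9 l^{2}$)
$\left(R{\left(44 \right)} + \left(18999 - -1378\right)\right) \left(23772 + \frac{1}{-37623 - 5120}\right) = \left(- 9 \cdot 44^{2} + \left(18999 - -1378\right)\right) \left(23772 + \frac{1}{-37623 - 5120}\right) = \left(\left(-9\right) 1936 + \left(18999 + 1378\right)\right) \left(23772 + \frac{1}{-42743}\right) = \left(-17424 + 20377\right) \left(23772 - \frac{1}{42743}\right) = 2953 \cdot \frac{1016086595}{42743} = \frac{3000503715035}{42743}$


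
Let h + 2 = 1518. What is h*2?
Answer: 3032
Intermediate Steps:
h = 1516 (h = -2 + 1518 = 1516)
h*2 = 1516*2 = 3032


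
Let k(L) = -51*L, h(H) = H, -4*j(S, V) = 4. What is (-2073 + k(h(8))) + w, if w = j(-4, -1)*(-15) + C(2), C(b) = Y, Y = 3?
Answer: -2463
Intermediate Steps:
C(b) = 3
j(S, V) = -1 (j(S, V) = -¼*4 = -1)
w = 18 (w = -1*(-15) + 3 = 15 + 3 = 18)
(-2073 + k(h(8))) + w = (-2073 - 51*8) + 18 = (-2073 - 408) + 18 = -2481 + 18 = -2463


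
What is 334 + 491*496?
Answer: 243870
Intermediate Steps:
334 + 491*496 = 334 + 243536 = 243870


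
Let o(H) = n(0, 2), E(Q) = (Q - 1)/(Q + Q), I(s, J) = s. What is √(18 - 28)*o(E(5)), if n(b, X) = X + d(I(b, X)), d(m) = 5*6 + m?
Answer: 32*I*√10 ≈ 101.19*I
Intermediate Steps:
E(Q) = (-1 + Q)/(2*Q) (E(Q) = (-1 + Q)/((2*Q)) = (-1 + Q)*(1/(2*Q)) = (-1 + Q)/(2*Q))
d(m) = 30 + m
n(b, X) = 30 + X + b (n(b, X) = X + (30 + b) = 30 + X + b)
o(H) = 32 (o(H) = 30 + 2 + 0 = 32)
√(18 - 28)*o(E(5)) = √(18 - 28)*32 = √(-10)*32 = (I*√10)*32 = 32*I*√10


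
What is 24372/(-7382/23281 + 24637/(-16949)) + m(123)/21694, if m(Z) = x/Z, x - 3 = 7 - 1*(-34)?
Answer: -12830737827428427778/932180944174215 ≈ -13764.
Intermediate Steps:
x = 44 (x = 3 + (7 - 1*(-34)) = 3 + (7 + 34) = 3 + 41 = 44)
m(Z) = 44/Z
24372/(-7382/23281 + 24637/(-16949)) + m(123)/21694 = 24372/(-7382/23281 + 24637/(-16949)) + (44/123)/21694 = 24372/(-7382*1/23281 + 24637*(-1/16949)) + (44*(1/123))*(1/21694) = 24372/(-7382/23281 - 24637/16949) + (44/123)*(1/21694) = 24372/(-698691515/394589669) + 22/1334181 = 24372*(-394589669/698691515) + 22/1334181 = -9616939412868/698691515 + 22/1334181 = -12830737827428427778/932180944174215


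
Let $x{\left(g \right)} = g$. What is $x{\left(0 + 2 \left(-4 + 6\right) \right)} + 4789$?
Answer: $4793$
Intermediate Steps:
$x{\left(0 + 2 \left(-4 + 6\right) \right)} + 4789 = \left(0 + 2 \left(-4 + 6\right)\right) + 4789 = \left(0 + 2 \cdot 2\right) + 4789 = \left(0 + 4\right) + 4789 = 4 + 4789 = 4793$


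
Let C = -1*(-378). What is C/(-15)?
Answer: -126/5 ≈ -25.200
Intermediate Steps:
C = 378
C/(-15) = 378/(-15) = 378*(-1/15) = -126/5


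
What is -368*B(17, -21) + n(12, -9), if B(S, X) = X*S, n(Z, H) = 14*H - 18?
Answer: 131232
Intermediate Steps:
n(Z, H) = -18 + 14*H
B(S, X) = S*X
-368*B(17, -21) + n(12, -9) = -6256*(-21) + (-18 + 14*(-9)) = -368*(-357) + (-18 - 126) = 131376 - 144 = 131232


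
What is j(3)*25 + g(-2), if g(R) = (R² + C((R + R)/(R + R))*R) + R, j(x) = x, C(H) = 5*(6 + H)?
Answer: 7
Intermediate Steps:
C(H) = 30 + 5*H
g(R) = R² + 36*R (g(R) = (R² + (30 + 5*((R + R)/(R + R)))*R) + R = (R² + (30 + 5*((2*R)/((2*R))))*R) + R = (R² + (30 + 5*((2*R)*(1/(2*R))))*R) + R = (R² + (30 + 5*1)*R) + R = (R² + (30 + 5)*R) + R = (R² + 35*R) + R = R² + 36*R)
j(3)*25 + g(-2) = 3*25 - 2*(36 - 2) = 75 - 2*34 = 75 - 68 = 7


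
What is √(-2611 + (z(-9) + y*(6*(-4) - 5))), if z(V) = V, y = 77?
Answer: I*√4853 ≈ 69.663*I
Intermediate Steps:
√(-2611 + (z(-9) + y*(6*(-4) - 5))) = √(-2611 + (-9 + 77*(6*(-4) - 5))) = √(-2611 + (-9 + 77*(-24 - 5))) = √(-2611 + (-9 + 77*(-29))) = √(-2611 + (-9 - 2233)) = √(-2611 - 2242) = √(-4853) = I*√4853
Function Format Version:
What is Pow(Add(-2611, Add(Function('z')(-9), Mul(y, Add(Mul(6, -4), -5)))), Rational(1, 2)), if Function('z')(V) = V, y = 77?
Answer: Mul(I, Pow(4853, Rational(1, 2))) ≈ Mul(69.663, I)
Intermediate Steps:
Pow(Add(-2611, Add(Function('z')(-9), Mul(y, Add(Mul(6, -4), -5)))), Rational(1, 2)) = Pow(Add(-2611, Add(-9, Mul(77, Add(Mul(6, -4), -5)))), Rational(1, 2)) = Pow(Add(-2611, Add(-9, Mul(77, Add(-24, -5)))), Rational(1, 2)) = Pow(Add(-2611, Add(-9, Mul(77, -29))), Rational(1, 2)) = Pow(Add(-2611, Add(-9, -2233)), Rational(1, 2)) = Pow(Add(-2611, -2242), Rational(1, 2)) = Pow(-4853, Rational(1, 2)) = Mul(I, Pow(4853, Rational(1, 2)))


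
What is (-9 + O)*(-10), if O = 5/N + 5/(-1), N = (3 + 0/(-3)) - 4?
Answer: 190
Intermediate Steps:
N = -1 (N = (3 + 0*(-1/3)) - 4 = (3 + 0) - 4 = 3 - 4 = -1)
O = -10 (O = 5/(-1) + 5/(-1) = 5*(-1) + 5*(-1) = -5 - 5 = -10)
(-9 + O)*(-10) = (-9 - 10)*(-10) = -19*(-10) = 190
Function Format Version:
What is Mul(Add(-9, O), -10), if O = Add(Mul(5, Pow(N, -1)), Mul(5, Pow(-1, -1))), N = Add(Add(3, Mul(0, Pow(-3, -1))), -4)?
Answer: 190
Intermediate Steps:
N = -1 (N = Add(Add(3, Mul(0, Rational(-1, 3))), -4) = Add(Add(3, 0), -4) = Add(3, -4) = -1)
O = -10 (O = Add(Mul(5, Pow(-1, -1)), Mul(5, Pow(-1, -1))) = Add(Mul(5, -1), Mul(5, -1)) = Add(-5, -5) = -10)
Mul(Add(-9, O), -10) = Mul(Add(-9, -10), -10) = Mul(-19, -10) = 190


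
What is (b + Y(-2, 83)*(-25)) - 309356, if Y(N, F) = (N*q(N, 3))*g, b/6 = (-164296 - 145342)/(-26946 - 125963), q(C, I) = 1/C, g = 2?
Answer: -47309104226/152909 ≈ -3.0939e+5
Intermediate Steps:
b = 1857828/152909 (b = 6*((-164296 - 145342)/(-26946 - 125963)) = 6*(-309638/(-152909)) = 6*(-309638*(-1/152909)) = 6*(309638/152909) = 1857828/152909 ≈ 12.150)
Y(N, F) = 2 (Y(N, F) = (N/N)*2 = 1*2 = 2)
(b + Y(-2, 83)*(-25)) - 309356 = (1857828/152909 + 2*(-25)) - 309356 = (1857828/152909 - 50) - 309356 = -5787622/152909 - 309356 = -47309104226/152909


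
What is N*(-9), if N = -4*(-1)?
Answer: -36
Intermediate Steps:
N = 4
N*(-9) = 4*(-9) = -36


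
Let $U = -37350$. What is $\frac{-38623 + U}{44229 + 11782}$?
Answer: $- \frac{75973}{56011} \approx -1.3564$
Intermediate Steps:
$\frac{-38623 + U}{44229 + 11782} = \frac{-38623 - 37350}{44229 + 11782} = - \frac{75973}{56011}$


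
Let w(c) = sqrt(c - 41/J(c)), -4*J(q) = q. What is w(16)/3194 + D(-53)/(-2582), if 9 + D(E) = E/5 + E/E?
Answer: 93/12910 + sqrt(105)/6388 ≈ 0.0088078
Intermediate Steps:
J(q) = -q/4
D(E) = -8 + E/5 (D(E) = -9 + (E/5 + E/E) = -9 + (E*(1/5) + 1) = -9 + (E/5 + 1) = -9 + (1 + E/5) = -8 + E/5)
w(c) = sqrt(c + 164/c) (w(c) = sqrt(c - 41*(-4/c)) = sqrt(c - (-164)/c) = sqrt(c + 164/c))
w(16)/3194 + D(-53)/(-2582) = sqrt(16 + 164/16)/3194 + (-8 + (1/5)*(-53))/(-2582) = sqrt(16 + 164*(1/16))*(1/3194) + (-8 - 53/5)*(-1/2582) = sqrt(16 + 41/4)*(1/3194) - 93/5*(-1/2582) = sqrt(105/4)*(1/3194) + 93/12910 = (sqrt(105)/2)*(1/3194) + 93/12910 = sqrt(105)/6388 + 93/12910 = 93/12910 + sqrt(105)/6388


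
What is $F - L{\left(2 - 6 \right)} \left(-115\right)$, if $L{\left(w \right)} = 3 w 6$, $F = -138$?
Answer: $-8418$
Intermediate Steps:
$L{\left(w \right)} = 18 w$
$F - L{\left(2 - 6 \right)} \left(-115\right) = -138 - 18 \left(2 - 6\right) \left(-115\right) = -138 - 18 \left(-4\right) \left(-115\right) = -138 - \left(-72\right) \left(-115\right) = -138 - 8280 = -8418$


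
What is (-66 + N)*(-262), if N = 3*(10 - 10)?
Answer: 17292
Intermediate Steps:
N = 0 (N = 3*0 = 0)
(-66 + N)*(-262) = (-66 + 0)*(-262) = -66*(-262) = 17292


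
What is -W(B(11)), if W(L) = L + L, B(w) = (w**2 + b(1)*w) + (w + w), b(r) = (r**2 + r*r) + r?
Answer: -352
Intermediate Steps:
b(r) = r + 2*r**2 (b(r) = (r**2 + r**2) + r = 2*r**2 + r = r + 2*r**2)
B(w) = w**2 + 5*w (B(w) = (w**2 + (1*(1 + 2*1))*w) + (w + w) = (w**2 + (1*(1 + 2))*w) + 2*w = (w**2 + (1*3)*w) + 2*w = (w**2 + 3*w) + 2*w = w**2 + 5*w)
W(L) = 2*L
-W(B(11)) = -2*11*(5 + 11) = -2*11*16 = -2*176 = -1*352 = -352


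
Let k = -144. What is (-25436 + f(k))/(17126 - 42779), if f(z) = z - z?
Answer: 25436/25653 ≈ 0.99154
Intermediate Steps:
f(z) = 0
(-25436 + f(k))/(17126 - 42779) = (-25436 + 0)/(17126 - 42779) = -25436/(-25653) = -25436*(-1/25653) = 25436/25653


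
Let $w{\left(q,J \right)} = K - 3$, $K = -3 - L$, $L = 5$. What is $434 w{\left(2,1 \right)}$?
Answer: $-4774$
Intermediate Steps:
$K = -8$ ($K = -3 - 5 = -8$)
$w{\left(q,J \right)} = -11$ ($w{\left(q,J \right)} = -8 - 3 = -11$)
$434 w{\left(2,1 \right)} = 434 \left(-11\right) = -4774$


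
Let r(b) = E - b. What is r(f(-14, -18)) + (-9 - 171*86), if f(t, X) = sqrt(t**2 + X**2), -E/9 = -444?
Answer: -10719 - 2*sqrt(130) ≈ -10742.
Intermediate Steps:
E = 3996 (E = -9*(-444) = 3996)
f(t, X) = sqrt(X**2 + t**2)
r(b) = 3996 - b
r(f(-14, -18)) + (-9 - 171*86) = (3996 - sqrt((-18)**2 + (-14)**2)) + (-9 - 171*86) = (3996 - sqrt(324 + 196)) + (-9 - 14706) = (3996 - sqrt(520)) - 14715 = (3996 - 2*sqrt(130)) - 14715 = -10719 - 2*sqrt(130)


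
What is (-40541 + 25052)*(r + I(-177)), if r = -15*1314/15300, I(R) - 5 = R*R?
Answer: -82503103329/170 ≈ -4.8531e+8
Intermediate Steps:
I(R) = 5 + R² (I(R) = 5 + R*R = 5 + R²)
r = -219/170 (r = -19710*1/15300 = -219/170 ≈ -1.2882)
(-40541 + 25052)*(r + I(-177)) = (-40541 + 25052)*(-219/170 + (5 + (-177)²)) = -15489*(-219/170 + (5 + 31329)) = -15489*(-219/170 + 31334) = -15489*5326561/170 = -82503103329/170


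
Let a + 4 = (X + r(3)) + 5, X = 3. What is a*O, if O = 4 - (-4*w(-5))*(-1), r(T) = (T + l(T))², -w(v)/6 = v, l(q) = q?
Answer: -4640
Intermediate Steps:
w(v) = -6*v
r(T) = 4*T² (r(T) = (T + T)² = (2*T)² = 4*T²)
a = 40 (a = -4 + ((3 + 4*3²) + 5) = -4 + ((3 + 4*9) + 5) = -4 + ((3 + 36) + 5) = -4 + (39 + 5) = -4 + 44 = 40)
O = -116 (O = 4 - (-(-24)*(-5))*(-1) = 4 - (-4*30)*(-1) = 4 - (-120)*(-1) = 4 - 1*120 = 4 - 120 = -116)
a*O = 40*(-116) = -4640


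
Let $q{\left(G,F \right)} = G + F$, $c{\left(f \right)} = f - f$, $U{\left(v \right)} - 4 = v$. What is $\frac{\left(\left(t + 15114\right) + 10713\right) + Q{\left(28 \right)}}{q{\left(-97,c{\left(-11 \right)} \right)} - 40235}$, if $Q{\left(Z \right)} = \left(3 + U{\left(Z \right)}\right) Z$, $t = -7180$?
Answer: $- \frac{19627}{40332} \approx -0.48664$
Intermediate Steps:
$U{\left(v \right)} = 4 + v$
$c{\left(f \right)} = 0$
$q{\left(G,F \right)} = F + G$
$Q{\left(Z \right)} = Z \left(7 + Z\right)$ ($Q{\left(Z \right)} = \left(3 + \left(4 + Z\right)\right) Z = \left(7 + Z\right) Z = Z \left(7 + Z\right)$)
$\frac{\left(\left(t + 15114\right) + 10713\right) + Q{\left(28 \right)}}{q{\left(-97,c{\left(-11 \right)} \right)} - 40235} = \frac{\left(\left(-7180 + 15114\right) + 10713\right) + 28 \left(7 + 28\right)}{\left(0 - 97\right) - 40235} = \frac{\left(7934 + 10713\right) + 28 \cdot 35}{-97 - 40235} = \frac{18647 + 980}{-40332} = 19627 \left(- \frac{1}{40332}\right) = - \frac{19627}{40332}$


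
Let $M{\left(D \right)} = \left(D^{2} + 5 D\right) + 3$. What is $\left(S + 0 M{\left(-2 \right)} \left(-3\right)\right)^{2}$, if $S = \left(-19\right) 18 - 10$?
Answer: $123904$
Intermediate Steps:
$M{\left(D \right)} = 3 + D^{2} + 5 D$
$S = -352$ ($S = -342 - 10 = -352$)
$\left(S + 0 M{\left(-2 \right)} \left(-3\right)\right)^{2} = \left(-352 + 0 \left(3 + \left(-2\right)^{2} + 5 \left(-2\right)\right) \left(-3\right)\right)^{2} = \left(-352 + 0 \left(3 + 4 - 10\right) \left(-3\right)\right)^{2} = \left(-352 + 0 \left(-3\right) \left(-3\right)\right)^{2} = \left(-352 + 0 \left(-3\right)\right)^{2} = \left(-352 + 0\right)^{2} = \left(-352\right)^{2} = 123904$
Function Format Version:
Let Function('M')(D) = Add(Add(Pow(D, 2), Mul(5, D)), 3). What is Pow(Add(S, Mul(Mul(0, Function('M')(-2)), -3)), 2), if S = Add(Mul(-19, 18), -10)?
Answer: 123904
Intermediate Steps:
Function('M')(D) = Add(3, Pow(D, 2), Mul(5, D))
S = -352 (S = Add(-342, -10) = -352)
Pow(Add(S, Mul(Mul(0, Function('M')(-2)), -3)), 2) = Pow(Add(-352, Mul(Mul(0, Add(3, Pow(-2, 2), Mul(5, -2))), -3)), 2) = Pow(Add(-352, Mul(Mul(0, Add(3, 4, -10)), -3)), 2) = Pow(Add(-352, Mul(Mul(0, -3), -3)), 2) = Pow(Add(-352, Mul(0, -3)), 2) = Pow(Add(-352, 0), 2) = Pow(-352, 2) = 123904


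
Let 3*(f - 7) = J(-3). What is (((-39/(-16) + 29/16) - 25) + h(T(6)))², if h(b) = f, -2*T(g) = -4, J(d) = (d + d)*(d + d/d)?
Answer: 1521/16 ≈ 95.063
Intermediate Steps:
J(d) = 2*d*(1 + d) (J(d) = (2*d)*(d + 1) = (2*d)*(1 + d) = 2*d*(1 + d))
T(g) = 2 (T(g) = -½*(-4) = 2)
f = 11 (f = 7 + (2*(-3)*(1 - 3))/3 = 7 + (2*(-3)*(-2))/3 = 7 + (⅓)*12 = 7 + 4 = 11)
h(b) = 11
(((-39/(-16) + 29/16) - 25) + h(T(6)))² = (((-39/(-16) + 29/16) - 25) + 11)² = (((-39*(-1/16) + 29*(1/16)) - 25) + 11)² = (((39/16 + 29/16) - 25) + 11)² = ((17/4 - 25) + 11)² = (-83/4 + 11)² = (-39/4)² = 1521/16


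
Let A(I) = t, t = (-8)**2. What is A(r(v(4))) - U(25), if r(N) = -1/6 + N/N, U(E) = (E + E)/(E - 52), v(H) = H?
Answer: 1778/27 ≈ 65.852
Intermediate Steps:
U(E) = 2*E/(-52 + E) (U(E) = (2*E)/(-52 + E) = 2*E/(-52 + E))
r(N) = 5/6 (r(N) = -1*1/6 + 1 = -1/6 + 1 = 5/6)
t = 64
A(I) = 64
A(r(v(4))) - U(25) = 64 - 2*25/(-52 + 25) = 64 - 2*25/(-27) = 64 - 2*25*(-1)/27 = 64 - 1*(-50/27) = 64 + 50/27 = 1778/27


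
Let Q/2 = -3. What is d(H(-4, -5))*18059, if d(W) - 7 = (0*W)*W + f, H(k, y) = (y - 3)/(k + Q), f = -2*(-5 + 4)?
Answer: 162531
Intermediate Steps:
Q = -6 (Q = 2*(-3) = -6)
f = 2 (f = -2*(-1) = 2)
H(k, y) = (-3 + y)/(-6 + k) (H(k, y) = (y - 3)/(k - 6) = (-3 + y)/(-6 + k))
d(W) = 9 (d(W) = 7 + ((0*W)*W + 2) = 7 + (0*W + 2) = 7 + (0 + 2) = 7 + 2 = 9)
d(H(-4, -5))*18059 = 9*18059 = 162531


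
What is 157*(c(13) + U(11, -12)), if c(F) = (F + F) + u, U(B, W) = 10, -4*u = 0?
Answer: 5652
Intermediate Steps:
u = 0 (u = -¼*0 = 0)
c(F) = 2*F (c(F) = (F + F) + 0 = 2*F + 0 = 2*F)
157*(c(13) + U(11, -12)) = 157*(2*13 + 10) = 157*(26 + 10) = 157*36 = 5652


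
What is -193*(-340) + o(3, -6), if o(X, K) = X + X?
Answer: 65626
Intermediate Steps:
o(X, K) = 2*X
-193*(-340) + o(3, -6) = -193*(-340) + 2*3 = 65620 + 6 = 65626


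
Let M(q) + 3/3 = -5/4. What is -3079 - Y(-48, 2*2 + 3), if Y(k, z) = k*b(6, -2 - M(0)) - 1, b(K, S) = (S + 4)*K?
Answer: -1854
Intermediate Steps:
M(q) = -9/4 (M(q) = -1 - 5/4 = -9/4)
b(K, S) = K*(4 + S) (b(K, S) = (4 + S)*K = K*(4 + S))
Y(k, z) = -1 + 51*k/2 (Y(k, z) = k*(6*(4 + (-2 - 1*(-9/4)))) - 1 = k*(6*(4 + (-2 + 9/4))) - 1 = k*(6*(4 + ¼)) - 1 = k*(6*(17/4)) - 1 = k*(51/2) - 1 = 51*k/2 - 1 = -1 + 51*k/2)
-3079 - Y(-48, 2*2 + 3) = -3079 - (-1 + (51/2)*(-48)) = -3079 - (-1 - 1224) = -3079 - 1*(-1225) = -3079 + 1225 = -1854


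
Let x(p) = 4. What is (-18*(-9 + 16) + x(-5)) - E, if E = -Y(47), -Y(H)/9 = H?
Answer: -545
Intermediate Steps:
Y(H) = -9*H
E = 423 (E = -(-9)*47 = -1*(-423) = 423)
(-18*(-9 + 16) + x(-5)) - E = (-18*(-9 + 16) + 4) - 1*423 = (-18*7 + 4) - 423 = (-126 + 4) - 423 = -122 - 423 = -545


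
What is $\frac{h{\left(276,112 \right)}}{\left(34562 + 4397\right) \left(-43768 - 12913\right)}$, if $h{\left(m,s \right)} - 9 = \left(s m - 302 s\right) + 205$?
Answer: $\frac{2698}{2208235079} \approx 1.2218 \cdot 10^{-6}$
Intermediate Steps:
$h{\left(m,s \right)} = 214 - 302 s + m s$ ($h{\left(m,s \right)} = 9 + \left(\left(s m - 302 s\right) + 205\right) = 9 + \left(\left(m s - 302 s\right) + 205\right) = 9 + \left(\left(- 302 s + m s\right) + 205\right) = 9 + \left(205 - 302 s + m s\right) = 214 - 302 s + m s$)
$\frac{h{\left(276,112 \right)}}{\left(34562 + 4397\right) \left(-43768 - 12913\right)} = \frac{214 - 33824 + 276 \cdot 112}{\left(34562 + 4397\right) \left(-43768 - 12913\right)} = \frac{214 - 33824 + 30912}{38959 \left(-56681\right)} = - \frac{2698}{-2208235079} = \left(-2698\right) \left(- \frac{1}{2208235079}\right) = \frac{2698}{2208235079}$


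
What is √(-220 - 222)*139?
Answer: 139*I*√442 ≈ 2922.3*I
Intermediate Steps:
√(-220 - 222)*139 = √(-442)*139 = (I*√442)*139 = 139*I*√442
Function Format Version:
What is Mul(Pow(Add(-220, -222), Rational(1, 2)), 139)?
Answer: Mul(139, I, Pow(442, Rational(1, 2))) ≈ Mul(2922.3, I)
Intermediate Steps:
Mul(Pow(Add(-220, -222), Rational(1, 2)), 139) = Mul(Pow(-442, Rational(1, 2)), 139) = Mul(Mul(I, Pow(442, Rational(1, 2))), 139) = Mul(139, I, Pow(442, Rational(1, 2)))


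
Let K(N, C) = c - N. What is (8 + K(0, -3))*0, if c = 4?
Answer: 0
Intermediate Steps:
K(N, C) = 4 - N
(8 + K(0, -3))*0 = (8 + (4 - 1*0))*0 = (8 + (4 + 0))*0 = (8 + 4)*0 = 12*0 = 0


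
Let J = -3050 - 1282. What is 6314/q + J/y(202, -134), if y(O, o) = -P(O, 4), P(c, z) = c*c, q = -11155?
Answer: -52328249/113792155 ≈ -0.45986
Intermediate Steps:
J = -4332
P(c, z) = c**2
y(O, o) = -O**2
6314/q + J/y(202, -134) = 6314/(-11155) - 4332/((-1*202**2)) = 6314*(-1/11155) - 4332/((-1*40804)) = -6314/11155 - 4332/(-40804) = -6314/11155 - 4332*(-1/40804) = -6314/11155 + 1083/10201 = -52328249/113792155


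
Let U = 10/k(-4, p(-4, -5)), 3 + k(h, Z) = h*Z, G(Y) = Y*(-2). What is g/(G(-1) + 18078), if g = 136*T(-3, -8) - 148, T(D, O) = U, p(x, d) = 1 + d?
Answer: -141/58760 ≈ -0.0023996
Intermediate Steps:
G(Y) = -2*Y
k(h, Z) = -3 + Z*h (k(h, Z) = -3 + h*Z = -3 + Z*h)
U = 10/13 (U = 10/(-3 + (1 - 5)*(-4)) = 10/(-3 - 4*(-4)) = 10/(-3 + 16) = 10/13 ≈ 0.76923)
T(D, O) = 10/13
g = -564/13 (g = 136*(10/13) - 148 = 1360/13 - 148 = -564/13 ≈ -43.385)
g/(G(-1) + 18078) = -564/(13*(-2*(-1) + 18078)) = -564/(13*(2 + 18078)) = -564/13/18080 = -564/13*1/18080 = -141/58760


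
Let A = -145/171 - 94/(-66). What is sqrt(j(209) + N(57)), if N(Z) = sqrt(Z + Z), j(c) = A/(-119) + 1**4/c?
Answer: sqrt(-323323 + 5567099769*sqrt(114))/74613 ≈ 3.2676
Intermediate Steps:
A = 1084/1881 (A = -145*1/171 - 94*(-1/66) = -145/171 + 47/33 = 1084/1881 ≈ 0.57629)
j(c) = -1084/223839 + 1/c (j(c) = (1084/1881)/(-119) + 1**4/c = (1084/1881)*(-1/119) + 1/c = -1084/223839 + 1/c)
N(Z) = sqrt(2)*sqrt(Z) (N(Z) = sqrt(2*Z) = sqrt(2)*sqrt(Z))
sqrt(j(209) + N(57)) = sqrt((-1084/223839 + 1/209) + sqrt(2)*sqrt(57)) = sqrt((-1084/223839 + 1/209) + sqrt(114)) = sqrt(-13/223839 + sqrt(114))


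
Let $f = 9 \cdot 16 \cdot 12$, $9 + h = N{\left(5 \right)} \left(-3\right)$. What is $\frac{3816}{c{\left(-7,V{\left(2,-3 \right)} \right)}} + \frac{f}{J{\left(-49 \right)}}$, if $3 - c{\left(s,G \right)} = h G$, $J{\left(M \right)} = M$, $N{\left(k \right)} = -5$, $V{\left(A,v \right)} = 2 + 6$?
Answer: $- \frac{29416}{245} \approx -120.07$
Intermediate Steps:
$V{\left(A,v \right)} = 8$
$h = 6$ ($h = -9 - -15 = -9 + 15 = 6$)
$f = 1728$ ($f = 144 \cdot 12 = 1728$)
$c{\left(s,G \right)} = 3 - 6 G$
$\frac{3816}{c{\left(-7,V{\left(2,-3 \right)} \right)}} + \frac{f}{J{\left(-49 \right)}} = \frac{3816}{3 - 48} + \frac{1728}{-49} = \frac{3816}{3 - 48} + 1728 \left(- \frac{1}{49}\right) = \frac{3816}{-45} - \frac{1728}{49} = 3816 \left(- \frac{1}{45}\right) - \frac{1728}{49} = - \frac{424}{5} - \frac{1728}{49} = - \frac{29416}{245}$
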